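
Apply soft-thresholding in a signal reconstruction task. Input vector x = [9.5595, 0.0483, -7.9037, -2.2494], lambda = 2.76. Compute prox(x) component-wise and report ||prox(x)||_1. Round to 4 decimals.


Soft-thresholding with lambda = 2.76:
prox(9.5595) = sign(9.5595)*max(|9.5595| - 2.76, 0) = 6.7995
prox(0.0483) = sign(0.0483)*max(|0.0483| - 2.76, 0) = 0.0
prox(-7.9037) = sign(-7.9037)*max(|-7.9037| - 2.76, 0) = -5.1437
prox(-2.2494) = sign(-2.2494)*max(|-2.2494| - 2.76, 0) = 0.0
prox(x) = [6.7995, 0.0, -5.1437, 0.0]
||prox(x)||_1 = 6.7995 + 0.0 + 5.1437 + 0.0 = 11.9432


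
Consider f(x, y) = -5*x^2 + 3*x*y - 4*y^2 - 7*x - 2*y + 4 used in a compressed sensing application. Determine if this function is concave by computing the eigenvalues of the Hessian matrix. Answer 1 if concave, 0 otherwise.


The Hessian of f(x,y) = -5*x^2 + 3*x*y - 4*y^2 - 7*x - 2*y + 4 is:
H = [[-10, 3], [3, -8]]
Trace = -10 - 8 = -18
Determinant = -10*-8 - (3)^2 = 71
Discriminant = (-18)^2 - 4*71 = 40.0
Eigenvalues: lambda_1 = -12.1623, lambda_2 = -5.8377
The function is concave.

1


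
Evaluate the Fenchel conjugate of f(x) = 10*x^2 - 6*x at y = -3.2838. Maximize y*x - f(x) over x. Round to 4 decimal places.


f*(y) = sup_x {y*x - a*x^2 - b*x} = sup_x {(y-b)*x - a*x^2}
FOC: (y - b) - 2a*x = 0 => x* = (y - b)/(2a)
x* = (-3.2838 + 6)/(2*10) = 0.1358
f*(-3.2838) = (y-b)^2/(4a) = (-3.2838 + 6)^2/(4*10)
= 7.3777/40 = 0.1844


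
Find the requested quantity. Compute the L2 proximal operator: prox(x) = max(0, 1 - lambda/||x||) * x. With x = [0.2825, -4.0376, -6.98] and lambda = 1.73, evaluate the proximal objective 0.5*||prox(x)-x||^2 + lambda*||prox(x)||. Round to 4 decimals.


Step 1: Compute ||x||.
||x|| = 8.0686
Step 2: Compute scaling factor.
scale = max(0, 1 - 1.73/8.0686) = 0.7856
Step 3: prox(x) = [0.2219, -3.1719, -5.4834]
||prox(x)|| = 6.3386
Step 4: Proximal objective.
0.5*||prox-x||^2 = 1.4965
lambda*||prox|| = 10.9658
Total = 12.4622


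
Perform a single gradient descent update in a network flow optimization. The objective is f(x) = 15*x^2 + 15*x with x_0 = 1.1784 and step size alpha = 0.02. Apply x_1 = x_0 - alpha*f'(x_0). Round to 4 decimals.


We compute the gradient at x_0 and apply the update.
f'(x) = 30*x + 15
f'(1.1784) = 30*1.1784 + 15 = 50.352
x_1 = 1.1784 - 0.02*50.352 = 0.1714


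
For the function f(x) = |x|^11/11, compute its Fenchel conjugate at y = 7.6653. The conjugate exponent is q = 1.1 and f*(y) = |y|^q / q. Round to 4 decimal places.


The conjugate exponent q satisfies 1/p + 1/q = 1.
p = 11, so q = 11/(11 - 1) = 1.1
|y|^q = 7.6653^1.1 = 9.3968
f*(7.6653) = 9.3968 / 1.1 = 8.5426


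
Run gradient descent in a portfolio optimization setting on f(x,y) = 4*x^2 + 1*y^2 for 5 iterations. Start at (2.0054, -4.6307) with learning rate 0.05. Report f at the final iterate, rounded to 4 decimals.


Gradient descent on f(x,y) = 4*x^2 + 1*y^2.
Starting point: (2.0054, -4.6307), alpha = 0.05
Step 1: grad_x = 2*4*2.0054 = 16.0432, grad_y = 2*1*-4.6307 = -9.2614
  x_1 = 2.0054 - 0.05*16.0432 = 1.2032
  y_1 = -4.6307 - 0.05*-9.2614 = -4.1676
Step 2: grad_x = 2*4*1.2032 = 9.6259, grad_y = 2*1*-4.1676 = -8.3353
  x_2 = 1.2032 - 0.05*9.6259 = 0.7219
  y_2 = -4.1676 - 0.05*-8.3353 = -3.7509
Step 3: grad_x = 2*4*0.7219 = 5.7756, grad_y = 2*1*-3.7509 = -7.5017
  x_3 = 0.7219 - 0.05*5.7756 = 0.4332
  y_3 = -3.7509 - 0.05*-7.5017 = -3.3758
Step 4: grad_x = 2*4*0.4332 = 3.4653, grad_y = 2*1*-3.3758 = -6.7516
  x_4 = 0.4332 - 0.05*3.4653 = 0.2599
  y_4 = -3.3758 - 0.05*-6.7516 = -3.0382
Step 5: grad_x = 2*4*0.2599 = 2.0792, grad_y = 2*1*-3.0382 = -6.0764
  x_5 = 0.2599 - 0.05*2.0792 = 0.1559
  y_5 = -3.0382 - 0.05*-6.0764 = -2.7344
f(0.1559, -2.7344) = 4*0.1559^2 + 1*(-2.7344)^2 = 7.5741


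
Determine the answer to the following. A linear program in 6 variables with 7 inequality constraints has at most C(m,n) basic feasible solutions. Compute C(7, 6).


Each vertex corresponds to some choice of n active constraints out of m, so the number of vertices is at most C(m, n) = m! / (n!(m-n)!).
m = 7, n = 6
Numerator: 7 * 6 * 5 * 4 * 3 * 2
Denominator: 6! = 720
C(7, 6) = 7


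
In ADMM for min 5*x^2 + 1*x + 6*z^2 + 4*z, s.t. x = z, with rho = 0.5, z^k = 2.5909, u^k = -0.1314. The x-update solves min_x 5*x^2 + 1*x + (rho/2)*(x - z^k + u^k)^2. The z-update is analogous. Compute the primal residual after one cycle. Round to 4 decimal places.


ADMM iteration with rho = 0.5, z^k = 2.5909, u^k = -0.1314
Step 1: x-update.
Minimize 5*x^2 + 1*x + (0.5/2)*(x - 2.5909 - 0.1314)^2
FOC: (2*5 + 0.5)*x = -1 + 0.5*(2.5909 + 0.1314)
x^{k+1} = 0.0344
Step 2: z-update.
Minimize 6*z^2 + 4*z + (0.5/2)*(0.0344 - z - 0.1314)^2
FOC: (2*6 + 0.5)*z = -4 + 0.5*(0.0344 - 0.1314)
z^{k+1} = -0.3239
Step 3: u-update.
u^{k+1} = -0.1314 + 0.0344 + 0.3239 = 0.2269
Step 4: Primal residual = |0.0344 + 0.3239| = 0.3583


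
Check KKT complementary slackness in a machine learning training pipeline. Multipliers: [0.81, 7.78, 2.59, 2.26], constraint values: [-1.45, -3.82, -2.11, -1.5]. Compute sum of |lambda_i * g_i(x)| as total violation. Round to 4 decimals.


KKT complementary slackness check:
lambda_1 * g_1 = 0.81 * -1.45 = -1.1745
lambda_2 * g_2 = 7.78 * -3.82 = -29.7196
lambda_3 * g_3 = 2.59 * -2.11 = -5.4649
lambda_4 * g_4 = 2.26 * -1.5 = -3.39
Total violation = 1.1745 + 29.7196 + 5.4649 + 3.39 = 39.749


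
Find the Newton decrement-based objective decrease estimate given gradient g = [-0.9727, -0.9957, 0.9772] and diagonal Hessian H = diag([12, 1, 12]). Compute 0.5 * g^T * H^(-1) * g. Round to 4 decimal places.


Step 1: H is diagonal, so H^(-1) * g = [-0.0811, -0.9957, 0.0814].
Step 2: g^T H^(-1) g = sum_i g_i^2 / H_ii
  = (-0.9727)^2/12 + (-0.9957)^2/1 + (0.9772)^2/12
  = 0.0788 + 0.9914 + 0.0796 = 1.1498
Step 3: Objective decrease = 0.5 * g^T H^(-1) g = 0.5749


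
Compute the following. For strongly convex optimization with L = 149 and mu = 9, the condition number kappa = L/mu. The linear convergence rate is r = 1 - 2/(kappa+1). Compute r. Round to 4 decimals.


Step 1: Compute the condition number.
kappa = L/mu = 149/9 = 16.5556
Step 2: Compute the convergence rate.
r = 1 - 2/(kappa + 1) = 1 - 2*mu/(L + mu) = (L - mu)/(L + mu) = 140/158 = 0.8861


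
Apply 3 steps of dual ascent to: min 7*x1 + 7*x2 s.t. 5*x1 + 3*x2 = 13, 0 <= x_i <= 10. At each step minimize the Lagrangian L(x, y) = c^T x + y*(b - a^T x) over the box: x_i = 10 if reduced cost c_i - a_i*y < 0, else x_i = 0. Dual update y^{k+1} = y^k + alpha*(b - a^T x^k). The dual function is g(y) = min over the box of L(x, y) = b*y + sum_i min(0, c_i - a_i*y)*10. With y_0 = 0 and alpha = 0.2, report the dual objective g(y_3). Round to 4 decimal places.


Dual ascent for LP: min 7*x1 + 7*x2, 5*x1 + 3*x2 = 13, 0 <= x_i <= 10
Step 1: y^k = 0.0, reduced costs: (7.0, 7.0)
  x^k = (0.0, 0.0), subgradient = b - a^T x = 13.0
  y^{k+1} = 0.0 + 0.2*13.0 = 2.6
Step 2: y^k = 2.6, reduced costs: (-6.0, -0.8)
  x^k = (10.0, 10.0), subgradient = b - a^T x = -67.0
  y^{k+1} = 2.6 + 0.2*-67.0 = -10.8
Step 3: y^k = -10.8, reduced costs: (61.0, 39.4)
  x^k = (0.0, 0.0), subgradient = b - a^T x = 13.0
  y^{k+1} = -10.8 + 0.2*13.0 = -8.2
Dual objective at y_3 = -8.2: reduced costs (48.0, 31.6), box minimizer x = (0.0, 0.0)
g(y_3) = b*y + (c1 - a1*y)*x1 + (c2 - a2*y)*x2 = 13*(-8.2) + 48.0*0.0 + 31.6*0.0 = -106.6 + 0.0 + 0.0 = -106.6


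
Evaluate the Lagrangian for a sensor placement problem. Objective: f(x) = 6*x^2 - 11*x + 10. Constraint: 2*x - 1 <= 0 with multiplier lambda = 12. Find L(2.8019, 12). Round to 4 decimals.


Step 1: Evaluate f(x).
f(2.8019) = 6*2.8019^2 - 11*2.8019 + 10 = 26.283
Step 2: Evaluate g(x).
g(2.8019) = 2*2.8019 - 1 = 4.6038
Step 3: Compute Lagrangian.
L = 26.283 + 12*4.6038 = 81.5286


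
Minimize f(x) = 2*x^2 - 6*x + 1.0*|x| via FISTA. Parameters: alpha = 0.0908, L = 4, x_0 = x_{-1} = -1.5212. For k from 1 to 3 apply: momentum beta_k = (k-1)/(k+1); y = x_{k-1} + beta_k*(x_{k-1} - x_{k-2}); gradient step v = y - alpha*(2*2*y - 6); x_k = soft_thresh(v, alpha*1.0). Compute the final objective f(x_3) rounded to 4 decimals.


FISTA on f(x) = 2*x^2 - 6*x + 1.0*|x|
L = 4, alpha = 0.0908
Iteration 1: beta = 0.0, y = -1.5212 + 0.0*(-1.5212 + 1.5212) = -1.5212
  grad(y) = -12.0848, v = y - alpha*grad = -0.4239
  prox(v) = soft_thresh(-0.4239, 0.0908) = -0.3331
Iteration 2: beta = 0.3333, y = -0.3331 + 0.3333*(-0.3331 + 1.5212) = 0.0629
  grad(y) = -5.7483, v = y - alpha*grad = 0.5849
  prox(v) = soft_thresh(0.5849, 0.0908) = 0.4941
Iteration 3: beta = 0.5, y = 0.4941 + 0.5*(0.4941 + 0.3331) = 0.9077
  grad(y) = -2.3693, v = y - alpha*grad = 1.1228
  prox(v) = soft_thresh(1.1228, 0.0908) = 1.032
f(x_3) = 2*1.032^2 - 6*1.032 + 1.0*|1.032| = -3.03


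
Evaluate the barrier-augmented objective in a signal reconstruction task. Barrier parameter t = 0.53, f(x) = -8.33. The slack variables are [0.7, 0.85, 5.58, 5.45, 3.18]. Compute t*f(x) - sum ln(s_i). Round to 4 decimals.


Step 1: Compute log-barrier.
ln values: [-0.3567, -0.1625, 1.7192, 1.6956, 1.1569]
phi = -(-0.3567 - 0.1625 + 1.7192 + 1.6956 + 1.1569) = -4.0525
Step 2: Compute augmented objective.
t*f(x) = 0.53*-8.33 = -4.4149
Total = -4.4149 - 4.0525 = -8.4674


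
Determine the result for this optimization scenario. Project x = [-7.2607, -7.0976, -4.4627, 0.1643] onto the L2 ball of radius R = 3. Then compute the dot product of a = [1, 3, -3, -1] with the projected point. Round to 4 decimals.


Step 1: Compute ||x|| (intermediates to 6 decimals).
||x|| = sqrt((-7.2607)^2 + (-7.0976)^2 + (-4.4627)^2 + 0.1643^2) = 11.092176
Step 2: Project.
Since ||x|| > R, scale = R/||x|| = 3/11.092176 = 0.270461, proj(x) = scale * x
proj(x) = [-1.963736, -1.919624, -1.206986, 0.044437]
Step 3: Dot product.
a^T * proj(x) = 1*(-1.963736) + 3*(-1.919624) - 3*(-1.206986) - 1*0.044437 = -4.1461


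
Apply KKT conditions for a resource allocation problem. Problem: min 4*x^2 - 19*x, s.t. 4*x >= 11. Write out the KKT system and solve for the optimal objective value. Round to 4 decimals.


Step 1: Try lambda = 0 (constraint inactive).
x_unc = 19/(2*4) = 2.375
Check: 4*2.375 = 9.5 < 11 -- violated!
Step 2: Constraint must be active: 4*x = 11
x* = 11/4 = 2.75
lambda = (2*4*2.75 - 19)/4 = 0.75
Step 3: Compute optimal value.
f(x*) = 4*2.75^2 - 19*2.75 = -22.0


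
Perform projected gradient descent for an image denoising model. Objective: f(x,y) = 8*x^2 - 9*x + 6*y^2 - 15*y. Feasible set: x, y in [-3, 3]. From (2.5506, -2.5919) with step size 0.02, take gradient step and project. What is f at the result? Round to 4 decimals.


Step 1: Compute gradient at (2.5506, -2.5919).
grad_x = 2*8*2.5506 - 9 = 31.8096
grad_y = 2*6*-2.5919 - 15 = -46.1028
Step 2: Gradient step.
x_raw = 2.5506 - 0.02*31.8096 = 1.9144
y_raw = -2.5919 - 0.02*-46.1028 = -1.6698
Step 3: Project onto [-3, 3].
x_proj = clip(1.9144) = 1.9144
y_proj = clip(-1.6698) = -1.6698
Step 4: Evaluate f.
f(1.9144, -1.6698) = 53.8679


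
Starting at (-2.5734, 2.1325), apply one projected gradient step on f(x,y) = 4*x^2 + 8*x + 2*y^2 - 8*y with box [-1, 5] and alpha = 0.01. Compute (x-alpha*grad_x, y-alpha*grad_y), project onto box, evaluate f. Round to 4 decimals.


Step 1: Compute gradient at (-2.5734, 2.1325).
grad_x = 2*4*-2.5734 + 8 = -12.5872
grad_y = 2*2*2.1325 - 8 = 0.53
Step 2: Gradient step.
x_raw = -2.5734 - 0.01*-12.5872 = -2.4475
y_raw = 2.1325 - 0.01*0.53 = 2.1272
Step 3: Project onto [-1, 5].
x_proj = clip(-2.4475) = -1.0
y_proj = clip(2.1272) = 2.1272
Step 4: Evaluate f.
f(-1.0, 2.1272) = -11.9676


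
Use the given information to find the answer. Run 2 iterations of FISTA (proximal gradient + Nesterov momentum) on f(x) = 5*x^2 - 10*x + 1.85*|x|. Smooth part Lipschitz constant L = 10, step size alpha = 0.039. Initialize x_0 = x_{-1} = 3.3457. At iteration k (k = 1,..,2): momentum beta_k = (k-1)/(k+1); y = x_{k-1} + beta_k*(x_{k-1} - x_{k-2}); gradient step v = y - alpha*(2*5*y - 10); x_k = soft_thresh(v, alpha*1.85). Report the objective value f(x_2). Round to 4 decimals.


FISTA on f(x) = 5*x^2 - 10*x + 1.85*|x|
L = 10, alpha = 0.039
Iteration 1: beta = 0.0, y = 3.3457 + 0.0*(3.3457 - 3.3457) = 3.3457
  grad(y) = 23.457, v = y - alpha*grad = 2.4309
  prox(v) = soft_thresh(2.4309, 0.0722) = 2.3587
Iteration 2: beta = 0.3333, y = 2.3587 + 0.3333*(2.3587 - 3.3457) = 2.0297
  grad(y) = 10.2974, v = y - alpha*grad = 1.6281
  prox(v) = soft_thresh(1.6281, 0.0722) = 1.556
f(x_2) = 5*1.556^2 - 10*1.556 + 1.85*|1.556| = -0.5758


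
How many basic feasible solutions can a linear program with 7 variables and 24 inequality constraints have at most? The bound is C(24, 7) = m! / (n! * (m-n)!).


Each vertex corresponds to some choice of n active constraints out of m, so the number of vertices is at most C(m, n) = m! / (n!(m-n)!).
m = 24, n = 7
Numerator: 24 * 23 * 22 * 21 * 20 * 19 * 18
Denominator: 7! = 5040
C(24, 7) = 346104


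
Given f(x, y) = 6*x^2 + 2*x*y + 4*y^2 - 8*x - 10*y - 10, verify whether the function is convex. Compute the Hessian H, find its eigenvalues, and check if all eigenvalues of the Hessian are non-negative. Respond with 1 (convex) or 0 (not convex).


The Hessian of f(x,y) = 6*x^2 + 2*x*y + 4*y^2 - 8*x - 10*y - 10 is:
H = [[12, 2], [2, 8]]
Trace = 12 + 8 = 20
Determinant = 12*8 - (2)^2 = 92
Discriminant = (20)^2 - 4*92 = 32.0
Eigenvalues: lambda_1 = 7.1716, lambda_2 = 12.8284
The function is convex.

1


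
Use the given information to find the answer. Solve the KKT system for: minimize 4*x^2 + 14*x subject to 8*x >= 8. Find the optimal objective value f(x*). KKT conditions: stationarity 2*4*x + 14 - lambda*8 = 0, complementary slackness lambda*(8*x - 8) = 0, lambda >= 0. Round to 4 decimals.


Step 1: Try lambda = 0 (constraint inactive).
x_unc = -14/(2*4) = -1.75
Check: 8*-1.75 = -14.0 < 8 -- violated!
Step 2: Constraint must be active: 8*x = 8
x* = 8/8 = 1.0
lambda = (2*4*1.0 + 14)/8 = 2.75
Step 3: Compute optimal value.
f(x*) = 4*1.0^2 + 14*1.0 = 18.0


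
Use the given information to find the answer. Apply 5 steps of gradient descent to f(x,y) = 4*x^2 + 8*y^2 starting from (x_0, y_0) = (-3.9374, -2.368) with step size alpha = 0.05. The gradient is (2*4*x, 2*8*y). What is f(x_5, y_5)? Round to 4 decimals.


Gradient descent on f(x,y) = 4*x^2 + 8*y^2.
Starting point: (-3.9374, -2.368), alpha = 0.05
Step 1: grad_x = 2*4*-3.9374 = -31.4992, grad_y = 2*8*-2.368 = -37.888
  x_1 = -3.9374 - 0.05*-31.4992 = -2.3624
  y_1 = -2.368 - 0.05*-37.888 = -0.4736
Step 2: grad_x = 2*4*-2.3624 = -18.8995, grad_y = 2*8*-0.4736 = -7.5776
  x_2 = -2.3624 - 0.05*-18.8995 = -1.4175
  y_2 = -0.4736 - 0.05*-7.5776 = -0.0947
Step 3: grad_x = 2*4*-1.4175 = -11.3397, grad_y = 2*8*-0.0947 = -1.5155
  x_3 = -1.4175 - 0.05*-11.3397 = -0.8505
  y_3 = -0.0947 - 0.05*-1.5155 = -0.0189
Step 4: grad_x = 2*4*-0.8505 = -6.8038, grad_y = 2*8*-0.0189 = -0.3031
  x_4 = -0.8505 - 0.05*-6.8038 = -0.5103
  y_4 = -0.0189 - 0.05*-0.3031 = -0.0038
Step 5: grad_x = 2*4*-0.5103 = -4.0823, grad_y = 2*8*-0.0038 = -0.0606
  x_5 = -0.5103 - 0.05*-4.0823 = -0.3062
  y_5 = -0.0038 - 0.05*-0.0606 = -0.0008
f(-0.3062, -0.0008) = 4*(-0.3062)^2 + 8*(-0.0008)^2 = 0.375


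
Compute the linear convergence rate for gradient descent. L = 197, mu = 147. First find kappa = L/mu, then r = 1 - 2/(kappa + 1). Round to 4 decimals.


Step 1: Compute the condition number.
kappa = L/mu = 197/147 = 1.3401
Step 2: Compute the convergence rate.
r = 1 - 2/(kappa + 1) = 1 - 2*mu/(L + mu) = (L - mu)/(L + mu) = 50/344 = 0.1453


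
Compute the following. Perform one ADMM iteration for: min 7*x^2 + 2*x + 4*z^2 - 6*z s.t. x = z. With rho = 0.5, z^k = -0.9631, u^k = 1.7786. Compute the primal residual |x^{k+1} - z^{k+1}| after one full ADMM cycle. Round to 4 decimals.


ADMM iteration with rho = 0.5, z^k = -0.9631, u^k = 1.7786
Step 1: x-update.
Minimize 7*x^2 + 2*x + (0.5/2)*(x + 0.9631 + 1.7786)^2
FOC: (2*7 + 0.5)*x = -2 + 0.5*(-0.9631 - 1.7786)
x^{k+1} = -0.2325
Step 2: z-update.
Minimize 4*z^2 - 6*z + (0.5/2)*(-0.2325 - z + 1.7786)^2
FOC: (2*4 + 0.5)*z = 6 + 0.5*(-0.2325 + 1.7786)
z^{k+1} = 0.7968
Step 3: u-update.
u^{k+1} = 1.7786 - 0.2325 - 0.7968 = 0.7493
Step 4: Primal residual = |-0.2325 - 0.7968| = 1.0293


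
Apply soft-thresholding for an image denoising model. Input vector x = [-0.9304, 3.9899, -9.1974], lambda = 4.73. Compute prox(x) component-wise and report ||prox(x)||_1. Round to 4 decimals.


Soft-thresholding with lambda = 4.73:
prox(-0.9304) = sign(-0.9304)*max(|-0.9304| - 4.73, 0) = 0.0
prox(3.9899) = sign(3.9899)*max(|3.9899| - 4.73, 0) = 0.0
prox(-9.1974) = sign(-9.1974)*max(|-9.1974| - 4.73, 0) = -4.4674
prox(x) = [0.0, 0.0, -4.4674]
||prox(x)||_1 = 0.0 + 0.0 + 4.4674 = 4.4674


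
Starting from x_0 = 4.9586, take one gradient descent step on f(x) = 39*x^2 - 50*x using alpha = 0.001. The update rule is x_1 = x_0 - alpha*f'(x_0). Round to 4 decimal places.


We compute the gradient at x_0 and apply the update.
f'(x) = 78*x - 50
f'(4.9586) = 78*4.9586 - 50 = 336.7708
x_1 = 4.9586 - 0.001*336.7708 = 4.6218


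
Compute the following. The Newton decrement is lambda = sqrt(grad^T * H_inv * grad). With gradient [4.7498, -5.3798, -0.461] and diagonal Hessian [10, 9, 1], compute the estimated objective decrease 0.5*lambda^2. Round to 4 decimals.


Step 1: H is diagonal, so H^(-1) * g = [0.475, -0.5978, -0.461].
Step 2: g^T H^(-1) g = sum_i g_i^2 / H_ii
  = (4.7498)^2/10 + (-5.3798)^2/9 + (-0.461)^2/1
  = 2.2561 + 3.2158 + 0.2125 = 5.6844
Step 3: Objective decrease = 0.5 * g^T H^(-1) g = 2.8422


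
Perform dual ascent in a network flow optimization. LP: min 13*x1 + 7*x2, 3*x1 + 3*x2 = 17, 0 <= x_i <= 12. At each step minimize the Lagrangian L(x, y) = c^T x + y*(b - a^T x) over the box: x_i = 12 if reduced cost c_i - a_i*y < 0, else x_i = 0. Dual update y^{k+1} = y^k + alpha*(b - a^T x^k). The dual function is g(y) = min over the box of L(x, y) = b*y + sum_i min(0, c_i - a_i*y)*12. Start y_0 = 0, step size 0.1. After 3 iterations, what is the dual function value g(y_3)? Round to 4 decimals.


Dual ascent for LP: min 13*x1 + 7*x2, 3*x1 + 3*x2 = 17, 0 <= x_i <= 12
Step 1: y^k = 0.0, reduced costs: (13.0, 7.0)
  x^k = (0.0, 0.0), subgradient = b - a^T x = 17.0
  y^{k+1} = 0.0 + 0.1*17.0 = 1.7
Step 2: y^k = 1.7, reduced costs: (7.9, 1.9)
  x^k = (0.0, 0.0), subgradient = b - a^T x = 17.0
  y^{k+1} = 1.7 + 0.1*17.0 = 3.4
Step 3: y^k = 3.4, reduced costs: (2.8, -3.2)
  x^k = (0.0, 12.0), subgradient = b - a^T x = -19.0
  y^{k+1} = 3.4 + 0.1*-19.0 = 1.5
Dual objective at y_3 = 1.5: reduced costs (8.5, 2.5), box minimizer x = (0.0, 0.0)
g(y_3) = b*y + (c1 - a1*y)*x1 + (c2 - a2*y)*x2 = 17*1.5 + 8.5*0.0 + 2.5*0.0 = 25.5 + 0.0 + 0.0 = 25.5


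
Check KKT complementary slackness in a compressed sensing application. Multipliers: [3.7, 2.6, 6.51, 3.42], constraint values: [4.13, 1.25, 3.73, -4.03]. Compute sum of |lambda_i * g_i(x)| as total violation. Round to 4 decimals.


KKT complementary slackness check:
lambda_1 * g_1 = 3.7 * 4.13 = 15.281
lambda_2 * g_2 = 2.6 * 1.25 = 3.25
lambda_3 * g_3 = 6.51 * 3.73 = 24.2823
lambda_4 * g_4 = 3.42 * -4.03 = -13.7826
Total violation = 15.281 + 3.25 + 24.2823 + 13.7826 = 56.5959


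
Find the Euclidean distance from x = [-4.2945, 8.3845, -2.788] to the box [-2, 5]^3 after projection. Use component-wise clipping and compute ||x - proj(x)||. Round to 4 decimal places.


Project each component onto [-2, 5].
clip(-4.2945) = -2.0, clip(8.3845) = 5.0, clip(-2.788) = -2.0
Projection = [-2.0, 5.0, -2.0]
Squared diffs: [5.2647, 11.4548, 0.6209]
Distance = sqrt(17.3404) = 4.1642


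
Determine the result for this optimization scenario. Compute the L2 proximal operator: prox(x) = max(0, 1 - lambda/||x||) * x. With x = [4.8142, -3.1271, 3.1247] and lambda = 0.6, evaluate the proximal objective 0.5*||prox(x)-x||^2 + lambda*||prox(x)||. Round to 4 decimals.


Step 1: Compute ||x||.
||x|| = 6.536
Step 2: Compute scaling factor.
scale = max(0, 1 - 0.6/6.536) = 0.9082
Step 3: prox(x) = [4.3723, -2.84, 2.8379]
||prox(x)|| = 5.936
Step 4: Proximal objective.
0.5*||prox-x||^2 = 0.18
lambda*||prox|| = 3.5616
Total = 3.7416


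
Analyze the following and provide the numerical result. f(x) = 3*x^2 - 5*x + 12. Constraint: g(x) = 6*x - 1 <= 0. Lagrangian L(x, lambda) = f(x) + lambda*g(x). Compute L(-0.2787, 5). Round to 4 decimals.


Step 1: Evaluate f(x).
f(-0.2787) = 3*(-0.2787)^2 - 5*(-0.2787) + 12 = 13.6265
Step 2: Evaluate g(x).
g(-0.2787) = 6*-0.2787 - 1 = -2.6722
Step 3: Compute Lagrangian.
L = 13.6265 + 5*-2.6722 = 0.2655


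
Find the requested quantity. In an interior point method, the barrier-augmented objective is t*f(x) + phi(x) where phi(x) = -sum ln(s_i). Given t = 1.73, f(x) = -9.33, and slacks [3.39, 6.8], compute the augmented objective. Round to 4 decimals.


Step 1: Compute log-barrier.
ln values: [1.2208, 1.9169]
phi = -(1.2208 + 1.9169) = -3.1378
Step 2: Compute augmented objective.
t*f(x) = 1.73*-9.33 = -16.1409
Total = -16.1409 - 3.1378 = -19.2787


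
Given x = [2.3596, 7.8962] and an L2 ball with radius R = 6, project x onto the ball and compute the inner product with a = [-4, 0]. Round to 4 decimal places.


Step 1: Compute ||x|| (intermediates to 6 decimals).
||x|| = sqrt(2.3596^2 + 7.8962^2) = 8.241219
Step 2: Project.
Since ||x|| > R, scale = R/||x|| = 6/8.241219 = 0.728048, proj(x) = scale * x
proj(x) = [1.717902, 5.748813]
Step 3: Dot product.
a^T * proj(x) = -4*1.717902 + 0*5.748813 = -6.8716


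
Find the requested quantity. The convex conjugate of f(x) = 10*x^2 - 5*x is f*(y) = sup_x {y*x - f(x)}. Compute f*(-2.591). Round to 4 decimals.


f*(y) = sup_x {y*x - a*x^2 - b*x} = sup_x {(y-b)*x - a*x^2}
FOC: (y - b) - 2a*x = 0 => x* = (y - b)/(2a)
x* = (-2.591 + 5)/(2*10) = 0.1205
f*(-2.591) = (y-b)^2/(4a) = (-2.591 + 5)^2/(4*10)
= 5.8033/40 = 0.1451


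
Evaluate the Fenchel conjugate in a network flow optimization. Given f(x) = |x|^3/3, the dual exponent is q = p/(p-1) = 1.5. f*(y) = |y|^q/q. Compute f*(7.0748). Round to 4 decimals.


The conjugate exponent q satisfies 1/p + 1/q = 1.
p = 3, so q = 3/(3 - 1) = 1.5
|y|^q = 7.0748^1.5 = 18.8179
f*(7.0748) = 18.8179 / 1.5 = 12.5453


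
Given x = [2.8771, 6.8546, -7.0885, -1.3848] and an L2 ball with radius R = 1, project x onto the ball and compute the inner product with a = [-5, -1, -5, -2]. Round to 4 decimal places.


Step 1: Compute ||x|| (intermediates to 6 decimals).
||x|| = sqrt(2.8771^2 + 6.8546^2 + (-7.0885)^2 + (-1.3848)^2) = 10.364736
Step 2: Project.
Since ||x|| > R, scale = R/||x|| = 1/10.364736 = 0.096481, proj(x) = scale * x
proj(x) = [0.277585, 0.661339, -0.683906, -0.133607]
Step 3: Dot product.
a^T * proj(x) = -5*0.277585 - 1*0.661339 - 5*(-0.683906) - 2*(-0.133607) = 1.6375


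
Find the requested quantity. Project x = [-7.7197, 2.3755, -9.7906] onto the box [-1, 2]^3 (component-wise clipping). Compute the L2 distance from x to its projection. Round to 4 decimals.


Project each component onto [-1, 2].
clip(-7.7197) = -1.0, clip(2.3755) = 2.0, clip(-9.7906) = -1.0
Projection = [-1.0, 2.0, -1.0]
Squared diffs: [45.1544, 0.141, 77.2746]
Distance = sqrt(122.57) = 11.0711


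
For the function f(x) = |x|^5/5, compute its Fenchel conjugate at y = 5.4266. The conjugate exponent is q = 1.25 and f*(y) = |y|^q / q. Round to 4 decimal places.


The conjugate exponent q satisfies 1/p + 1/q = 1.
p = 5, so q = 5/(5 - 1) = 1.25
|y|^q = 5.4266^1.25 = 8.2825
f*(5.4266) = 8.2825 / 1.25 = 6.626


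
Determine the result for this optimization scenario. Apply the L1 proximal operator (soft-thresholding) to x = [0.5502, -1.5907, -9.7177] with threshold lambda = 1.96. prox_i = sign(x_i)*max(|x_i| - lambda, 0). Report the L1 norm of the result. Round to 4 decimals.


Soft-thresholding with lambda = 1.96:
prox(0.5502) = sign(0.5502)*max(|0.5502| - 1.96, 0) = 0.0
prox(-1.5907) = sign(-1.5907)*max(|-1.5907| - 1.96, 0) = 0.0
prox(-9.7177) = sign(-9.7177)*max(|-9.7177| - 1.96, 0) = -7.7577
prox(x) = [0.0, 0.0, -7.7577]
||prox(x)||_1 = 0.0 + 0.0 + 7.7577 = 7.7577


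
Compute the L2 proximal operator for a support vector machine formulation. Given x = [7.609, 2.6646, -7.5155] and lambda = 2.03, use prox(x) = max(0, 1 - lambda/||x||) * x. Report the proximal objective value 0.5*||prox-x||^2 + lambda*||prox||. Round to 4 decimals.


Step 1: Compute ||x||.
||x|| = 11.0218
Step 2: Compute scaling factor.
scale = max(0, 1 - 2.03/11.0218) = 0.8158
Step 3: prox(x) = [6.2076, 2.1738, -6.1313]
||prox(x)|| = 8.9918
Step 4: Proximal objective.
0.5*||prox-x||^2 = 2.0605
lambda*||prox|| = 18.2534
Total = 20.3138


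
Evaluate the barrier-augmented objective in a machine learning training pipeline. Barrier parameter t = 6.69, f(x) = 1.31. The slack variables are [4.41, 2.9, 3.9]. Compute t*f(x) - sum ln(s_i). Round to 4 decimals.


Step 1: Compute log-barrier.
ln values: [1.4839, 1.0647, 1.361]
phi = -(1.4839 + 1.0647 + 1.361) = -3.9096
Step 2: Compute augmented objective.
t*f(x) = 6.69*1.31 = 8.7639
Total = 8.7639 - 3.9096 = 4.8543


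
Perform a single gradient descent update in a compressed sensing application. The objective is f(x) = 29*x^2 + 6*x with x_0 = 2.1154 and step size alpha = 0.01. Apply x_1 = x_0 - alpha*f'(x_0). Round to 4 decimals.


We compute the gradient at x_0 and apply the update.
f'(x) = 58*x + 6
f'(2.1154) = 58*2.1154 + 6 = 128.6932
x_1 = 2.1154 - 0.01*128.6932 = 0.8285


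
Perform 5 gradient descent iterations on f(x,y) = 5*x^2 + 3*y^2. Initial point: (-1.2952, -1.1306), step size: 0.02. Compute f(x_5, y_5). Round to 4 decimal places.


Gradient descent on f(x,y) = 5*x^2 + 3*y^2.
Starting point: (-1.2952, -1.1306), alpha = 0.02
Step 1: grad_x = 2*5*-1.2952 = -12.952, grad_y = 2*3*-1.1306 = -6.7836
  x_1 = -1.2952 - 0.02*-12.952 = -1.0362
  y_1 = -1.1306 - 0.02*-6.7836 = -0.9949
Step 2: grad_x = 2*5*-1.0362 = -10.3616, grad_y = 2*3*-0.9949 = -5.9696
  x_2 = -1.0362 - 0.02*-10.3616 = -0.8289
  y_2 = -0.9949 - 0.02*-5.9696 = -0.8755
Step 3: grad_x = 2*5*-0.8289 = -8.2893, grad_y = 2*3*-0.8755 = -5.2532
  x_3 = -0.8289 - 0.02*-8.2893 = -0.6631
  y_3 = -0.8755 - 0.02*-5.2532 = -0.7705
Step 4: grad_x = 2*5*-0.6631 = -6.6314, grad_y = 2*3*-0.7705 = -4.6228
  x_4 = -0.6631 - 0.02*-6.6314 = -0.5305
  y_4 = -0.7705 - 0.02*-4.6228 = -0.678
Step 5: grad_x = 2*5*-0.5305 = -5.3051, grad_y = 2*3*-0.678 = -4.0681
  x_5 = -0.5305 - 0.02*-5.3051 = -0.4244
  y_5 = -0.678 - 0.02*-4.0681 = -0.5967
f(-0.4244, -0.5967) = 5*(-0.4244)^2 + 3*(-0.5967)^2 = 1.9686


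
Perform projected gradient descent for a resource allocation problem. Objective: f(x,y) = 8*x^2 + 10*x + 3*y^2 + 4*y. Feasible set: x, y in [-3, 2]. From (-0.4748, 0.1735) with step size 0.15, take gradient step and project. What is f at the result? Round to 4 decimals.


Step 1: Compute gradient at (-0.4748, 0.1735).
grad_x = 2*8*-0.4748 + 10 = 2.4032
grad_y = 2*3*0.1735 + 4 = 5.041
Step 2: Gradient step.
x_raw = -0.4748 - 0.15*2.4032 = -0.8353
y_raw = 0.1735 - 0.15*5.041 = -0.5827
Step 3: Project onto [-3, 2].
x_proj = clip(-0.8353) = -0.8353
y_proj = clip(-0.5827) = -0.5827
Step 4: Evaluate f.
f(-0.8353, -0.5827) = -4.0834


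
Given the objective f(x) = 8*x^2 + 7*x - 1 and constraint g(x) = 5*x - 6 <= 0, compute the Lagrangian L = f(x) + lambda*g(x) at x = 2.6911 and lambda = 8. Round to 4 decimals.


Step 1: Evaluate f(x).
f(2.6911) = 8*2.6911^2 + 7*2.6911 - 1 = 75.7739
Step 2: Evaluate g(x).
g(2.6911) = 5*2.6911 - 6 = 7.4555
Step 3: Compute Lagrangian.
L = 75.7739 + 8*7.4555 = 135.4179


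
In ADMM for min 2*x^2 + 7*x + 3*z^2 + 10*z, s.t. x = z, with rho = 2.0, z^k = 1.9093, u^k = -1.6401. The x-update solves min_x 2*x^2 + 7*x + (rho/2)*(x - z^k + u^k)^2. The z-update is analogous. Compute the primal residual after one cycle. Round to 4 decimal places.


ADMM iteration with rho = 2.0, z^k = 1.9093, u^k = -1.6401
Step 1: x-update.
Minimize 2*x^2 + 7*x + (2.0/2)*(x - 1.9093 - 1.6401)^2
FOC: (2*2 + 2.0)*x = -7 + 2.0*(1.9093 + 1.6401)
x^{k+1} = 0.0165
Step 2: z-update.
Minimize 3*z^2 + 10*z + (2.0/2)*(0.0165 - z - 1.6401)^2
FOC: (2*3 + 2.0)*z = -10 + 2.0*(0.0165 - 1.6401)
z^{k+1} = -1.6559
Step 3: u-update.
u^{k+1} = -1.6401 + 0.0165 + 1.6559 = 0.0323
Step 4: Primal residual = |0.0165 + 1.6559| = 1.6724


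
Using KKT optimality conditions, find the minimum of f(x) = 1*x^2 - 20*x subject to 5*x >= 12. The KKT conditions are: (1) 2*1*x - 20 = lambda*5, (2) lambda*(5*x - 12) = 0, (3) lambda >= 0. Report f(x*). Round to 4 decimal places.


Step 1: Try lambda = 0 (constraint inactive).
Stationarity: 2*1*x - 20 = 0
x* = 20/(2*1) = 10.0
Check constraint: 5*10.0 = 50.0 >= 12 -- satisfied.
Step 2: Compute optimal value.
f(x*) = 1*10.0^2 - 20*10.0 = -100.0


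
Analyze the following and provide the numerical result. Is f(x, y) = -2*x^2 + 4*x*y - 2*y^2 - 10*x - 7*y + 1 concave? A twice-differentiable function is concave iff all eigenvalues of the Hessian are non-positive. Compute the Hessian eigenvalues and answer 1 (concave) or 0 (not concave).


The Hessian of f(x,y) = -2*x^2 + 4*x*y - 2*y^2 - 10*x - 7*y + 1 is:
H = [[-4, 4], [4, -4]]
Trace = -4 - 4 = -8
Determinant = -4*-4 - (4)^2 = 0
Discriminant = (-8)^2 - 4*0 = 64.0
Eigenvalues: lambda_1 = -8.0, lambda_2 = 0.0
The function is concave.

1


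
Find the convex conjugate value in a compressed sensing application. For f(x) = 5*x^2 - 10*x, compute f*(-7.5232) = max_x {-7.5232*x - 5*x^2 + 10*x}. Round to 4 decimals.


f*(y) = sup_x {y*x - a*x^2 - b*x} = sup_x {(y-b)*x - a*x^2}
FOC: (y - b) - 2a*x = 0 => x* = (y - b)/(2a)
x* = (-7.5232 + 10)/(2*5) = 0.2477
f*(-7.5232) = (y-b)^2/(4a) = (-7.5232 + 10)^2/(4*5)
= 6.1345/20 = 0.3067


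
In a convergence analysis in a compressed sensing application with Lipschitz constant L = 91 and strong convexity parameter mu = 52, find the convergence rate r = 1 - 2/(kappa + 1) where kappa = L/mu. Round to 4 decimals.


Step 1: Compute the condition number.
kappa = L/mu = 91/52 = 1.75
Step 2: Compute the convergence rate.
r = 1 - 2/(kappa + 1) = 1 - 2*mu/(L + mu) = (L - mu)/(L + mu) = 39/143 = 0.2727


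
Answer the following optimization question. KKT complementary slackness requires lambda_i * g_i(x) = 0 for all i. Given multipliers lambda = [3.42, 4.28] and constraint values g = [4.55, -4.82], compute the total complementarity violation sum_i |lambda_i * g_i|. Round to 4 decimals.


KKT complementary slackness check:
lambda_1 * g_1 = 3.42 * 4.55 = 15.561
lambda_2 * g_2 = 4.28 * -4.82 = -20.6296
Total violation = 15.561 + 20.6296 = 36.1906


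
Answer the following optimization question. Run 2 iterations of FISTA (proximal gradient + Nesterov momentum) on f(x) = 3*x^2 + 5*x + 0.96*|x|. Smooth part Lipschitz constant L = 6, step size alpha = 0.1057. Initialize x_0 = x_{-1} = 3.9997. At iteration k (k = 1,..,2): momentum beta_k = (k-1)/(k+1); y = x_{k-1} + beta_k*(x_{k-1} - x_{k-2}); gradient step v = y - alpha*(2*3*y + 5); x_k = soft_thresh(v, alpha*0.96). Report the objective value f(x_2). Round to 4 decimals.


FISTA on f(x) = 3*x^2 + 5*x + 0.96*|x|
L = 6, alpha = 0.1057
Iteration 1: beta = 0.0, y = 3.9997 + 0.0*(3.9997 - 3.9997) = 3.9997
  grad(y) = 28.9982, v = y - alpha*grad = 0.9346
  prox(v) = soft_thresh(0.9346, 0.1015) = 0.8331
Iteration 2: beta = 0.3333, y = 0.8331 + 0.3333*(0.8331 - 3.9997) = -0.2224
  grad(y) = 3.6655, v = y - alpha*grad = -0.6099
  prox(v) = soft_thresh(-0.6099, 0.1015) = -0.5084
f(x_2) = 3*(-0.5084)^2 + 5*(-0.5084) + 0.96*|-0.5084| = -1.2785


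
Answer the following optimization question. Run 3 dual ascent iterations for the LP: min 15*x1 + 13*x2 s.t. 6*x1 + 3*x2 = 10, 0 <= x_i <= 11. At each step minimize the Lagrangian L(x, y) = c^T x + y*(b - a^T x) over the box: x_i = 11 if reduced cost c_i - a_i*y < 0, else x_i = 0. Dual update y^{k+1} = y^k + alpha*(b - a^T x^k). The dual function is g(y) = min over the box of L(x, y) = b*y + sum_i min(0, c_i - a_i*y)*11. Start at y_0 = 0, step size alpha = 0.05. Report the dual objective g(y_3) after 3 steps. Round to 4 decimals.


Dual ascent for LP: min 15*x1 + 13*x2, 6*x1 + 3*x2 = 10, 0 <= x_i <= 11
Step 1: y^k = 0.0, reduced costs: (15.0, 13.0)
  x^k = (0.0, 0.0), subgradient = b - a^T x = 10.0
  y^{k+1} = 0.0 + 0.05*10.0 = 0.5
Step 2: y^k = 0.5, reduced costs: (12.0, 11.5)
  x^k = (0.0, 0.0), subgradient = b - a^T x = 10.0
  y^{k+1} = 0.5 + 0.05*10.0 = 1.0
Step 3: y^k = 1.0, reduced costs: (9.0, 10.0)
  x^k = (0.0, 0.0), subgradient = b - a^T x = 10.0
  y^{k+1} = 1.0 + 0.05*10.0 = 1.5
Dual objective at y_3 = 1.5: reduced costs (6.0, 8.5), box minimizer x = (0.0, 0.0)
g(y_3) = b*y + (c1 - a1*y)*x1 + (c2 - a2*y)*x2 = 10*1.5 + 6.0*0.0 + 8.5*0.0 = 15.0 + 0.0 + 0.0 = 15.0


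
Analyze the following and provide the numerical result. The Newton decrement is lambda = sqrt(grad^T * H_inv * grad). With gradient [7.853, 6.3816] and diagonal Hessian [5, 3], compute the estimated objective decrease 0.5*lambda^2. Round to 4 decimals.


Step 1: H is diagonal, so H^(-1) * g = [1.5706, 2.1272].
Step 2: g^T H^(-1) g = sum_i g_i^2 / H_ii
  = (7.853)^2/5 + (6.3816)^2/3
  = 12.3339 + 13.5749 = 25.9089
Step 3: Objective decrease = 0.5 * g^T H^(-1) g = 12.9544


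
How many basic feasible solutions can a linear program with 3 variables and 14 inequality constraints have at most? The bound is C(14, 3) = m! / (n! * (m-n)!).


Each vertex corresponds to some choice of n active constraints out of m, so the number of vertices is at most C(m, n) = m! / (n!(m-n)!).
m = 14, n = 3
Numerator: 14 * 13 * 12
Denominator: 3! = 6
C(14, 3) = 364


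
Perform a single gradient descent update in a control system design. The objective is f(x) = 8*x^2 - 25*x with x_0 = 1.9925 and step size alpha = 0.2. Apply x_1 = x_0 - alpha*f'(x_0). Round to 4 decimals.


We compute the gradient at x_0 and apply the update.
f'(x) = 16*x - 25
f'(1.9925) = 16*1.9925 - 25 = 6.88
x_1 = 1.9925 - 0.2*6.88 = 0.6165


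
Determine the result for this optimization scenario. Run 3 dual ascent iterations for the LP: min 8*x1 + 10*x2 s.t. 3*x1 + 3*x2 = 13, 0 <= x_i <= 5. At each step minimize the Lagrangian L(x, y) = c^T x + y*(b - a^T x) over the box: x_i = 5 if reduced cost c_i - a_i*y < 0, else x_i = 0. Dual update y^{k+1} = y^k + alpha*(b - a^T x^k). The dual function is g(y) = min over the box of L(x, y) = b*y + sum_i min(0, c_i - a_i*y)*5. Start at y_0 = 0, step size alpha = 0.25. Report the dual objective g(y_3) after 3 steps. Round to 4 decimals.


Dual ascent for LP: min 8*x1 + 10*x2, 3*x1 + 3*x2 = 13, 0 <= x_i <= 5
Step 1: y^k = 0.0, reduced costs: (8.0, 10.0)
  x^k = (0.0, 0.0), subgradient = b - a^T x = 13.0
  y^{k+1} = 0.0 + 0.25*13.0 = 3.25
Step 2: y^k = 3.25, reduced costs: (-1.75, 0.25)
  x^k = (5.0, 0.0), subgradient = b - a^T x = -2.0
  y^{k+1} = 3.25 + 0.25*-2.0 = 2.75
Step 3: y^k = 2.75, reduced costs: (-0.25, 1.75)
  x^k = (5.0, 0.0), subgradient = b - a^T x = -2.0
  y^{k+1} = 2.75 + 0.25*-2.0 = 2.25
Dual objective at y_3 = 2.25: reduced costs (1.25, 3.25), box minimizer x = (0.0, 0.0)
g(y_3) = b*y + (c1 - a1*y)*x1 + (c2 - a2*y)*x2 = 13*2.25 + 1.25*0.0 + 3.25*0.0 = 29.25 + 0.0 + 0.0 = 29.25


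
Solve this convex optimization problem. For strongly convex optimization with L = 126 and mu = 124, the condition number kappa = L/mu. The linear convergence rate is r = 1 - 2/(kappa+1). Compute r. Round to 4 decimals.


Step 1: Compute the condition number.
kappa = L/mu = 126/124 = 1.0161
Step 2: Compute the convergence rate.
r = 1 - 2/(kappa + 1) = 1 - 2*mu/(L + mu) = (L - mu)/(L + mu) = 2/250 = 0.008


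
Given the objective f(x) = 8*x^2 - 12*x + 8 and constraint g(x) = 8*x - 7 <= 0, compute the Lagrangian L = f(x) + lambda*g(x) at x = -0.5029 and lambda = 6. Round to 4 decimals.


Step 1: Evaluate f(x).
f(-0.5029) = 8*(-0.5029)^2 - 12*(-0.5029) + 8 = 16.0581
Step 2: Evaluate g(x).
g(-0.5029) = 8*-0.5029 - 7 = -11.0232
Step 3: Compute Lagrangian.
L = 16.0581 + 6*-11.0232 = -50.0811


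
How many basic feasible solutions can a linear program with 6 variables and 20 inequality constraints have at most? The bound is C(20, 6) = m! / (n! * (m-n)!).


Each vertex corresponds to some choice of n active constraints out of m, so the number of vertices is at most C(m, n) = m! / (n!(m-n)!).
m = 20, n = 6
Numerator: 20 * 19 * 18 * 17 * 16 * 15
Denominator: 6! = 720
C(20, 6) = 38760


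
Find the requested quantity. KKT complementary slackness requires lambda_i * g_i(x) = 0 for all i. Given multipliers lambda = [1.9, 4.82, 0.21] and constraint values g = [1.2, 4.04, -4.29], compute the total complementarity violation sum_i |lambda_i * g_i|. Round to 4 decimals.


KKT complementary slackness check:
lambda_1 * g_1 = 1.9 * 1.2 = 2.28
lambda_2 * g_2 = 4.82 * 4.04 = 19.4728
lambda_3 * g_3 = 0.21 * -4.29 = -0.9009
Total violation = 2.28 + 19.4728 + 0.9009 = 22.6537


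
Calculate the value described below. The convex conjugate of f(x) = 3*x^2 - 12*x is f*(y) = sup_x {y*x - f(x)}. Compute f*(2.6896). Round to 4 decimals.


f*(y) = sup_x {y*x - a*x^2 - b*x} = sup_x {(y-b)*x - a*x^2}
FOC: (y - b) - 2a*x = 0 => x* = (y - b)/(2a)
x* = (2.6896 + 12)/(2*3) = 2.4483
f*(2.6896) = (y-b)^2/(4a) = (2.6896 + 12)^2/(4*3)
= 215.7843/12 = 17.982


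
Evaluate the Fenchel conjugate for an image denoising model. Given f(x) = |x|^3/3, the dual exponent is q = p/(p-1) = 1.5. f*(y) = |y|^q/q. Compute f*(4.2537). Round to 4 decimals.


The conjugate exponent q satisfies 1/p + 1/q = 1.
p = 3, so q = 3/(3 - 1) = 1.5
|y|^q = 4.2537^1.5 = 8.773
f*(4.2537) = 8.773 / 1.5 = 5.8487


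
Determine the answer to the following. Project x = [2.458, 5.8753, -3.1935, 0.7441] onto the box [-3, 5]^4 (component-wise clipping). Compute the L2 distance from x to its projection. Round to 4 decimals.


Project each component onto [-3, 5].
clip(2.458) = 2.458, clip(5.8753) = 5.0, clip(-3.1935) = -3.0, clip(0.7441) = 0.7441
Projection = [2.458, 5.0, -3.0, 0.7441]
Squared diffs: [0.0, 0.7662, 0.0374, 0.0]
Distance = sqrt(0.8036) = 0.8964


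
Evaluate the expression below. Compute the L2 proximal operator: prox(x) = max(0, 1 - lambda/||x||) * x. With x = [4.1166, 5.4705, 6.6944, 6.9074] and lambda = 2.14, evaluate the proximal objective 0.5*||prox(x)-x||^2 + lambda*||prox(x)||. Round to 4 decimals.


Step 1: Compute ||x||.
||x|| = 11.8068
Step 2: Compute scaling factor.
scale = max(0, 1 - 2.14/11.8068) = 0.8187
Step 3: prox(x) = [3.3705, 4.479, 5.481, 5.6554]
||prox(x)|| = 9.6668
Step 4: Proximal objective.
0.5*||prox-x||^2 = 2.2898
lambda*||prox|| = 20.687
Total = 22.9767


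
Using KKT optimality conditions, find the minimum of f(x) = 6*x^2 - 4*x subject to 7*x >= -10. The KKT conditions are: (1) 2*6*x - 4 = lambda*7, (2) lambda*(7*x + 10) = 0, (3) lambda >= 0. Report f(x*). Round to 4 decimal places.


Step 1: Try lambda = 0 (constraint inactive).
Stationarity: 2*6*x - 4 = 0
x* = 4/(2*6) = 1/3 = 0.3333 (rounded; the exact value 1/3 is used below)
Check constraint: 7*0.3333 = 2.3331 >= -10 -- satisfied.
Step 2: Compute optimal value.
f(x*) = 6*(1/3)^2 - 4*(1/3) = -0.6667


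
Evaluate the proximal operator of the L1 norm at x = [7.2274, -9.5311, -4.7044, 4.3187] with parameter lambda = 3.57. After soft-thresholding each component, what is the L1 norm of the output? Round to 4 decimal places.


Soft-thresholding with lambda = 3.57:
prox(7.2274) = sign(7.2274)*max(|7.2274| - 3.57, 0) = 3.6574
prox(-9.5311) = sign(-9.5311)*max(|-9.5311| - 3.57, 0) = -5.9611
prox(-4.7044) = sign(-4.7044)*max(|-4.7044| - 3.57, 0) = -1.1344
prox(4.3187) = sign(4.3187)*max(|4.3187| - 3.57, 0) = 0.7487
prox(x) = [3.6574, -5.9611, -1.1344, 0.7487]
||prox(x)||_1 = 3.6574 + 5.9611 + 1.1344 + 0.7487 = 11.5016


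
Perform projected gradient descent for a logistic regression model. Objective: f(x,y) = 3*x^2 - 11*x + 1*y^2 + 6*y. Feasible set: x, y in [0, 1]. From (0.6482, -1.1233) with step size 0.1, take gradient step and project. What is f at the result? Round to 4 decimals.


Step 1: Compute gradient at (0.6482, -1.1233).
grad_x = 2*3*0.6482 - 11 = -7.1108
grad_y = 2*1*-1.1233 + 6 = 3.7534
Step 2: Gradient step.
x_raw = 0.6482 - 0.1*-7.1108 = 1.3593
y_raw = -1.1233 - 0.1*3.7534 = -1.4986
Step 3: Project onto [0, 1].
x_proj = clip(1.3593) = 1.0
y_proj = clip(-1.4986) = 0.0
Step 4: Evaluate f.
f(1.0, 0.0) = -8.0
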